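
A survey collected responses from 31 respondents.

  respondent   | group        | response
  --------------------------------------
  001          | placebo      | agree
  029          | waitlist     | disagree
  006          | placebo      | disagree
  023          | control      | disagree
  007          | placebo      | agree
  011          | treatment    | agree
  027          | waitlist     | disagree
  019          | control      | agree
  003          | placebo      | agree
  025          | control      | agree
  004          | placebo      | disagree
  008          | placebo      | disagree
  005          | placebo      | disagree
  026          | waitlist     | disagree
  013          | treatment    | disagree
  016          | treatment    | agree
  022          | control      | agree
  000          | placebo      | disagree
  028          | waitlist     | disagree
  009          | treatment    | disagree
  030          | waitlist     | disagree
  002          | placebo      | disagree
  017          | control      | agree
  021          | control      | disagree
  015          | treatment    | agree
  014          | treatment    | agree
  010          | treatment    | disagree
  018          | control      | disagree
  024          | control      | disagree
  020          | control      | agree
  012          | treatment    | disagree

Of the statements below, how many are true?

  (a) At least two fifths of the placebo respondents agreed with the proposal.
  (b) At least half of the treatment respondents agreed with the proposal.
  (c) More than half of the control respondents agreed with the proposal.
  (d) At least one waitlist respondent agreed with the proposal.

(a) placebo: |A| = 9, |A ∩ B| = 3; needs |A ∩ B| / |A| ≥ 2/5 — false.
(b) treatment: |A| = 8, |A ∩ B| = 4; needs |A ∩ B| ≥ |A ∖ B| — true.
(c) control: |A| = 9, |A ∩ B| = 5; needs |A ∩ B| > |A ∖ B| — true.
(d) waitlist: |A| = 5, |A ∩ B| = 0; needs A ∩ B ≠ ∅ (|A ∩ B| ≥ 1) — false.

2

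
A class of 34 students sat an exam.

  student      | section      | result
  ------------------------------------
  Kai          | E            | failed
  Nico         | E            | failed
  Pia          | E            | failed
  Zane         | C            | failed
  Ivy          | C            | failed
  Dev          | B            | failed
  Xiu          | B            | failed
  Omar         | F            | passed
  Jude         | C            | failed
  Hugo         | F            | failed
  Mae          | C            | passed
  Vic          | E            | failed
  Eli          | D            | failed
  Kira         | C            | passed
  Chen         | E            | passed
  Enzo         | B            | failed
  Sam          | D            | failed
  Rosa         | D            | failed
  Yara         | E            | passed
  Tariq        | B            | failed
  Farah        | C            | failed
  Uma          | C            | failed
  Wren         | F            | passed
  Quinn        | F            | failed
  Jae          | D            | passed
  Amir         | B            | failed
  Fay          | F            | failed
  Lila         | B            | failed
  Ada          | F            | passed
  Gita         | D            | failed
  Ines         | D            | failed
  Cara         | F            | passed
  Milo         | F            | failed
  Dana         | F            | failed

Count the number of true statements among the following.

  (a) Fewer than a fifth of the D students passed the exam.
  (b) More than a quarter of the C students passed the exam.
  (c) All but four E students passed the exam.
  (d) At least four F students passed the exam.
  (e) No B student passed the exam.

(a) D: |A| = 6, |A ∩ B| = 1; needs |A ∩ B| / |A| < 1/5 — true.
(b) C: |A| = 7, |A ∩ B| = 2; needs |A ∩ B| / |A| > 1/4 — true.
(c) E: |A| = 6, |A ∩ B| = 2; needs |A ∖ B| = 4 — true.
(d) F: |A| = 9, |A ∩ B| = 4; needs |A ∩ B| ≥ 4 — true.
(e) B: |A| = 6, |A ∩ B| = 0; needs A ∩ B = ∅ (|A ∩ B| = 0) — true.

5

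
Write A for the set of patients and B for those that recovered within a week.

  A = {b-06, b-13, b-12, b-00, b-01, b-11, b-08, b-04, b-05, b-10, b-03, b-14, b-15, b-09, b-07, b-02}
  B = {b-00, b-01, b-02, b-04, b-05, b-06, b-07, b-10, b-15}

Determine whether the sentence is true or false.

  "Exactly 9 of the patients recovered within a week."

True

'Exactly 9 of the patients recovered within a week' holds iff |A ∩ B| = 9.
|A| = 16, |A ∩ B| = 9, |A ∖ B| = 7.
|A ∩ B| = 9, so the statement is true.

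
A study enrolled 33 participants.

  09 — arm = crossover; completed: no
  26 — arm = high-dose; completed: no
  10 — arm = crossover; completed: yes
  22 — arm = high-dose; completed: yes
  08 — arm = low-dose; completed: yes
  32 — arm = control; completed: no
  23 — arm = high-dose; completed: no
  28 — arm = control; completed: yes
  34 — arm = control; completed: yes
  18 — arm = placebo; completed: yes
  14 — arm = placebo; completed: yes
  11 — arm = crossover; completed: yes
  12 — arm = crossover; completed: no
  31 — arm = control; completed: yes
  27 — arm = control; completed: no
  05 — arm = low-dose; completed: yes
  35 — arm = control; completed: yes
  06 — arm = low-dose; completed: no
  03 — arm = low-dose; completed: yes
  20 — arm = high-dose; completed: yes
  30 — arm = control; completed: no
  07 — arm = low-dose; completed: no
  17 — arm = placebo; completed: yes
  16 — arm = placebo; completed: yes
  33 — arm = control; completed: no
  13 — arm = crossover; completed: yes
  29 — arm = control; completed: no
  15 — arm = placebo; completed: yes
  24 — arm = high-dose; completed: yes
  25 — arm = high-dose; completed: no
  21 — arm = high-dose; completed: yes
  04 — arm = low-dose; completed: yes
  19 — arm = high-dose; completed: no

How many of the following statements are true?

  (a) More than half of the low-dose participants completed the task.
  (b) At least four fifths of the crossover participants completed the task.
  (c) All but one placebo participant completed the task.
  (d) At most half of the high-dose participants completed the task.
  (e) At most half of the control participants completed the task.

3

(a) low-dose: |A| = 6, |A ∩ B| = 4; needs |A ∩ B| > |A ∖ B| — true.
(b) crossover: |A| = 5, |A ∩ B| = 3; needs |A ∩ B| / |A| ≥ 4/5 — false.
(c) placebo: |A| = 5, |A ∩ B| = 5; needs |A ∖ B| = 1 — false.
(d) high-dose: |A| = 8, |A ∩ B| = 4; needs |A ∩ B| ≤ |A ∖ B| — true.
(e) control: |A| = 9, |A ∩ B| = 4; needs |A ∩ B| ≤ |A ∖ B| — true.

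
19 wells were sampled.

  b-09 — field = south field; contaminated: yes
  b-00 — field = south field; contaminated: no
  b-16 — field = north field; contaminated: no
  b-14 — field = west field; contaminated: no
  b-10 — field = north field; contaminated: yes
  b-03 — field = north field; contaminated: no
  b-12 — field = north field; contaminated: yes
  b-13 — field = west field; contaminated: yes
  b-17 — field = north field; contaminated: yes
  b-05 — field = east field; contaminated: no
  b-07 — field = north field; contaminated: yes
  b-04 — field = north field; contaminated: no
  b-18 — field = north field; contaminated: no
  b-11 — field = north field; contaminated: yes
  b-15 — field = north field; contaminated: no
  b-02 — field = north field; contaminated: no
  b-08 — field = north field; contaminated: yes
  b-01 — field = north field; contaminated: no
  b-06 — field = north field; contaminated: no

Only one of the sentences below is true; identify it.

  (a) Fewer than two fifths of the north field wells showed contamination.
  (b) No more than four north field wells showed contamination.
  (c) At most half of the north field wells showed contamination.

(c)

|A| = 14, |A ∩ B| = 6, |A ∖ B| = 8.
(a) requires |A ∩ B| / |A| < 2/5: false.
(b) requires |A ∩ B| ≤ 4: false.
(c) requires |A ∩ B| ≤ |A ∖ B|: true.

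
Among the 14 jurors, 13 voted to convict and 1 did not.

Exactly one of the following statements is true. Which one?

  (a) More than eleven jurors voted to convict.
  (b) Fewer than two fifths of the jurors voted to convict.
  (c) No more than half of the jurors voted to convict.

|A| = 14, |A ∩ B| = 13, |A ∖ B| = 1.
(a) requires |A ∩ B| > 11: true.
(b) requires |A ∩ B| / |A| < 2/5: false.
(c) requires |A ∩ B| ≤ |A ∖ B|: false.

(a)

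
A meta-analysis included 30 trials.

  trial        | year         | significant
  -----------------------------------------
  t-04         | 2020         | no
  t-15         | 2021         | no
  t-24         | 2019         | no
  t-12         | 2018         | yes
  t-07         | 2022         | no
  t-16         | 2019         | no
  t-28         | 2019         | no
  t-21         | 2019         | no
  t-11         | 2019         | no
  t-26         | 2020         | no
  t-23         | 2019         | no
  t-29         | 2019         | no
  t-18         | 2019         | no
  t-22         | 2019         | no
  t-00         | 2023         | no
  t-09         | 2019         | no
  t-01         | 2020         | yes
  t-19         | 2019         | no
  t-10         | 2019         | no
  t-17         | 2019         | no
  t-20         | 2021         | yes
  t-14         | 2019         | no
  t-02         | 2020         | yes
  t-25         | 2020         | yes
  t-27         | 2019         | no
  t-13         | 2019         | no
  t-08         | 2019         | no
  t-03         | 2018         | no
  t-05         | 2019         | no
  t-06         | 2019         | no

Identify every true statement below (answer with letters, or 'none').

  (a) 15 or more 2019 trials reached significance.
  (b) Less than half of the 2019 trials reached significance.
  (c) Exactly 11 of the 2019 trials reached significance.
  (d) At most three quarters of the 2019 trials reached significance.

|A| = 19, |A ∩ B| = 0, |A ∖ B| = 19.
(a) |A ∩ B| ≥ 15: fails.
(b) |A ∩ B| < |A ∖ B|: holds.
(c) |A ∩ B| = 11: fails.
(d) |A ∩ B| / |A| ≤ 3/4: holds.

(b), (d)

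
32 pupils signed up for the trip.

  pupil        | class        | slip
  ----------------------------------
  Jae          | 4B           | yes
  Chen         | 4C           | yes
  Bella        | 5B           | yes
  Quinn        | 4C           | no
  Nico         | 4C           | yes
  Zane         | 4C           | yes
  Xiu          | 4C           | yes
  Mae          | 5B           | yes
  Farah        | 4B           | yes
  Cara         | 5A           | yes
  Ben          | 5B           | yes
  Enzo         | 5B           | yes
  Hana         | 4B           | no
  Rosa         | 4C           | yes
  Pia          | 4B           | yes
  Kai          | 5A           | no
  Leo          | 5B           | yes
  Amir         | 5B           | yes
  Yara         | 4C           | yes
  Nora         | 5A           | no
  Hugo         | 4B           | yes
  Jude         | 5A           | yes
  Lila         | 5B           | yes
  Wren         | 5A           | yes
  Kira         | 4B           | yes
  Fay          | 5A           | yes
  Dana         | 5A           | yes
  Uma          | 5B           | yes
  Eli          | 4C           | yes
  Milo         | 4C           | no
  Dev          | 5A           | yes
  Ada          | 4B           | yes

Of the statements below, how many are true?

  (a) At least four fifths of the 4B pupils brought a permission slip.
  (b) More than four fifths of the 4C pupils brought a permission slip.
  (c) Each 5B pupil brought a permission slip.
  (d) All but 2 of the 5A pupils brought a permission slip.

3

(a) 4B: |A| = 7, |A ∩ B| = 6; needs |A ∩ B| / |A| ≥ 4/5 — true.
(b) 4C: |A| = 9, |A ∩ B| = 7; needs |A ∩ B| / |A| > 4/5 — false.
(c) 5B: |A| = 8, |A ∩ B| = 8; needs A ⊆ B, i.e. every element of A is in B (|A ∖ B| = 0) — true.
(d) 5A: |A| = 8, |A ∩ B| = 6; needs |A ∖ B| = 2 — true.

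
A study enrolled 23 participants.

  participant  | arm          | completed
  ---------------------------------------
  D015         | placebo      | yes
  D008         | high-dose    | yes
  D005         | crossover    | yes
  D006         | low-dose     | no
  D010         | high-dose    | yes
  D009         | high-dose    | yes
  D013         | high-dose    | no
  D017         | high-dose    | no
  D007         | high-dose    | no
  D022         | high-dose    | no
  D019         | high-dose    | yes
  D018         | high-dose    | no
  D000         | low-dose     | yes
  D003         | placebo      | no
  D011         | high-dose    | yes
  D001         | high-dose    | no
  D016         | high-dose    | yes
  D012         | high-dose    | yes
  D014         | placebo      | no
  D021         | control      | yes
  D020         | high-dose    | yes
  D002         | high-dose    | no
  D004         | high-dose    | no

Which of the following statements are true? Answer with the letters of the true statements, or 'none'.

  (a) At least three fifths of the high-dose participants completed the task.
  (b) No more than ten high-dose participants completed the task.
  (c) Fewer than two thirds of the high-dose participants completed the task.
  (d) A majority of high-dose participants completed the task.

|A| = 16, |A ∩ B| = 8, |A ∖ B| = 8.
(a) |A ∩ B| / |A| ≥ 3/5: fails.
(b) |A ∩ B| ≤ 10: holds.
(c) |A ∩ B| / |A| < 2/3: holds.
(d) |A ∩ B| > |A ∖ B|: fails.

(b), (c)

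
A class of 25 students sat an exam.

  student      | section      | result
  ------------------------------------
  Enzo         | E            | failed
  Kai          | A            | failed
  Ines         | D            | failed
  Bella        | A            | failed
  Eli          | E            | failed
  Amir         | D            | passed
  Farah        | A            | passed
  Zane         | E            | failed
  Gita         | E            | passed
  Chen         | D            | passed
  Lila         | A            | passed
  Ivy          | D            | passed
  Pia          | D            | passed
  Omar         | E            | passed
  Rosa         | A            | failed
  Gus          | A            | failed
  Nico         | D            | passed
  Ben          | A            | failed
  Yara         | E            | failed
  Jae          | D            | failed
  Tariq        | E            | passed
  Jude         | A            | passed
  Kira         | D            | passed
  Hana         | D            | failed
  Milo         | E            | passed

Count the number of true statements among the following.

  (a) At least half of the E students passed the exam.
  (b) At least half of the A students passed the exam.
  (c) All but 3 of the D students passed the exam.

2

(a) E: |A| = 8, |A ∩ B| = 4; needs |A ∩ B| ≥ |A ∖ B| — true.
(b) A: |A| = 8, |A ∩ B| = 3; needs |A ∩ B| ≥ |A ∖ B| — false.
(c) D: |A| = 9, |A ∩ B| = 6; needs |A ∖ B| = 3 — true.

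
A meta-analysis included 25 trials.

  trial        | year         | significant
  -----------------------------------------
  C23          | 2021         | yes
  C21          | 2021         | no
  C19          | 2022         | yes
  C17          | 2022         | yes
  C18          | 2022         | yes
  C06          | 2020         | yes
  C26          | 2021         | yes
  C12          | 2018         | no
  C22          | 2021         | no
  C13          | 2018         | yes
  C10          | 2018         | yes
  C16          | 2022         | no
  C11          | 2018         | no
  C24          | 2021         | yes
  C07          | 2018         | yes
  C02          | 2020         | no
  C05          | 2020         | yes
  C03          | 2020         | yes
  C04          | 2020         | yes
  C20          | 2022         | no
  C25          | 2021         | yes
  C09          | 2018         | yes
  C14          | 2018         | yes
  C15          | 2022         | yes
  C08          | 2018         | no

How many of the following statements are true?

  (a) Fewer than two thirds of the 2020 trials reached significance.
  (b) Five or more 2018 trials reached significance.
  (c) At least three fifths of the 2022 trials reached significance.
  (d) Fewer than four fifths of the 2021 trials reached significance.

(a) 2020: |A| = 5, |A ∩ B| = 4; needs |A ∩ B| / |A| < 2/3 — false.
(b) 2018: |A| = 8, |A ∩ B| = 5; needs |A ∩ B| ≥ 5 — true.
(c) 2022: |A| = 6, |A ∩ B| = 4; needs |A ∩ B| / |A| ≥ 3/5 — true.
(d) 2021: |A| = 6, |A ∩ B| = 4; needs |A ∩ B| / |A| < 4/5 — true.

3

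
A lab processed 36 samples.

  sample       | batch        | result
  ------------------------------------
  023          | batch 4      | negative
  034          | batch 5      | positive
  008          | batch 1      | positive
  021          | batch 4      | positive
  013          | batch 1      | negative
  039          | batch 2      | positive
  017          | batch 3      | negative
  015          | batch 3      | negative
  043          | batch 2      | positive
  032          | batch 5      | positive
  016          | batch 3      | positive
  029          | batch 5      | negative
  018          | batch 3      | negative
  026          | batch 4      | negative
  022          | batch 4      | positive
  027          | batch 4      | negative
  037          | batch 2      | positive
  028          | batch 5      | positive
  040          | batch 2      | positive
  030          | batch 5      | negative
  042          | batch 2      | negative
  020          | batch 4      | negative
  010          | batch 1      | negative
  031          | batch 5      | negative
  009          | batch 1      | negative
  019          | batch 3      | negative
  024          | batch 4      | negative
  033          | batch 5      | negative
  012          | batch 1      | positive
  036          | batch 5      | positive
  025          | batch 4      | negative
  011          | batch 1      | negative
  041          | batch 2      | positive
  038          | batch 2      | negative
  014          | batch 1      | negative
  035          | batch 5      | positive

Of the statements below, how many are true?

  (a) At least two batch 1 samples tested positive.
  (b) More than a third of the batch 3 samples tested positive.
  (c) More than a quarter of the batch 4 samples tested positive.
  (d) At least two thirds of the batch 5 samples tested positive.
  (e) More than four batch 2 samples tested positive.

(a) batch 1: |A| = 7, |A ∩ B| = 2; needs |A ∩ B| ≥ 2 — true.
(b) batch 3: |A| = 5, |A ∩ B| = 1; needs |A ∩ B| / |A| > 1/3 — false.
(c) batch 4: |A| = 8, |A ∩ B| = 2; needs |A ∩ B| / |A| > 1/4 — false.
(d) batch 5: |A| = 9, |A ∩ B| = 5; needs |A ∩ B| / |A| ≥ 2/3 — false.
(e) batch 2: |A| = 7, |A ∩ B| = 5; needs |A ∩ B| > 4 — true.

2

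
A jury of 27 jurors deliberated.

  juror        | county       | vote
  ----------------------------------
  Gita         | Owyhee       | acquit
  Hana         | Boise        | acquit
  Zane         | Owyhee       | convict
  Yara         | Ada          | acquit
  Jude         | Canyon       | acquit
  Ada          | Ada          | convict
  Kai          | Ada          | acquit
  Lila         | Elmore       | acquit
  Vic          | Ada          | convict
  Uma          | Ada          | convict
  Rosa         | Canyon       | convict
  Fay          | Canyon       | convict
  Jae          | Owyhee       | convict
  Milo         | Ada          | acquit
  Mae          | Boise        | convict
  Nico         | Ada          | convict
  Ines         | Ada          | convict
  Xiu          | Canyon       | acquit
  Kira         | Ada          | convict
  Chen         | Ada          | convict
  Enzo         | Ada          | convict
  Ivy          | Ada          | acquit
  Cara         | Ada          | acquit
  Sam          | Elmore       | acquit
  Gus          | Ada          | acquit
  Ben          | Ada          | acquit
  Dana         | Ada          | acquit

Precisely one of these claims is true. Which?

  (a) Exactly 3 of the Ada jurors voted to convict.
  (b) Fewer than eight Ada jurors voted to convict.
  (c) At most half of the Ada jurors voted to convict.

(c)

|A| = 16, |A ∩ B| = 8, |A ∖ B| = 8.
(a) requires |A ∩ B| = 3: false.
(b) requires |A ∩ B| < 8: false.
(c) requires |A ∩ B| ≤ |A ∖ B|: true.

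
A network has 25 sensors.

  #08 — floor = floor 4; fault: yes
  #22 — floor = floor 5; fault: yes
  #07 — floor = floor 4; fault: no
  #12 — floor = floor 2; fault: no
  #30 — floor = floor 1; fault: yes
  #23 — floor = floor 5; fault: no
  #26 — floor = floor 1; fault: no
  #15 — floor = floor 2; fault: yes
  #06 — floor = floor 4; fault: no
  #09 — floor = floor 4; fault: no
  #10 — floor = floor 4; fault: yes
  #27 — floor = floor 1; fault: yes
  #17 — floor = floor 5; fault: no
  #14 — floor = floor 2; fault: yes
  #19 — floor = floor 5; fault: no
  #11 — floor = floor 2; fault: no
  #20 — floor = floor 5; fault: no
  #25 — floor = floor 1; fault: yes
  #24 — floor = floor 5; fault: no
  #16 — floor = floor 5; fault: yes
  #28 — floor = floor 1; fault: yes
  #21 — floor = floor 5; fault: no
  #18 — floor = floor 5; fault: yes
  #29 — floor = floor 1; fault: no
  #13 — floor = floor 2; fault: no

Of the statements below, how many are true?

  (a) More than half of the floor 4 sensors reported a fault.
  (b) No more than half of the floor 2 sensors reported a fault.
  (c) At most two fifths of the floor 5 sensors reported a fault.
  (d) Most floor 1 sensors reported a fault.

3

(a) floor 4: |A| = 5, |A ∩ B| = 2; needs |A ∩ B| > |A ∖ B| — false.
(b) floor 2: |A| = 5, |A ∩ B| = 2; needs |A ∩ B| ≤ |A ∖ B| — true.
(c) floor 5: |A| = 9, |A ∩ B| = 3; needs |A ∩ B| / |A| ≤ 2/5 — true.
(d) floor 1: |A| = 6, |A ∩ B| = 4; needs |A ∩ B| > |A ∖ B| — true.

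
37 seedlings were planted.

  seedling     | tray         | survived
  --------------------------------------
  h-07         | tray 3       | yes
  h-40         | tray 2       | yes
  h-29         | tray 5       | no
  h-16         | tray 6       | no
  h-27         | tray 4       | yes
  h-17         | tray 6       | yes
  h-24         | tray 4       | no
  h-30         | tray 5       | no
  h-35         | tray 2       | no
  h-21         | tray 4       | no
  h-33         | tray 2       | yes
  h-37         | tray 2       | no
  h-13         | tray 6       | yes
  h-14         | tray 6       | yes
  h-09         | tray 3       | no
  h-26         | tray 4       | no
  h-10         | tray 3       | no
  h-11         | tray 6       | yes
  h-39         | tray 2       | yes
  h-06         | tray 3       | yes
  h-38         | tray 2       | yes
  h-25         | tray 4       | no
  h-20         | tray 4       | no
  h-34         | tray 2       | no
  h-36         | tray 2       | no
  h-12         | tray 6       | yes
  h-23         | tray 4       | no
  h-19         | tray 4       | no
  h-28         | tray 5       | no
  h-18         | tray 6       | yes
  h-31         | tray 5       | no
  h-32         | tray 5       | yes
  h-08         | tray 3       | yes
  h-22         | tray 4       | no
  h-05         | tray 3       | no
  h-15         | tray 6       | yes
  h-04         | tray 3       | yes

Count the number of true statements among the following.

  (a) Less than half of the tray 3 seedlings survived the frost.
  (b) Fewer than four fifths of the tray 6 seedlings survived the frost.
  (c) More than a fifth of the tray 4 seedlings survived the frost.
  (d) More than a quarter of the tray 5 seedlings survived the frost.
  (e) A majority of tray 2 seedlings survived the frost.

(a) tray 3: |A| = 7, |A ∩ B| = 4; needs |A ∩ B| < |A ∖ B| — false.
(b) tray 6: |A| = 8, |A ∩ B| = 7; needs |A ∩ B| / |A| < 4/5 — false.
(c) tray 4: |A| = 9, |A ∩ B| = 1; needs |A ∩ B| / |A| > 1/5 — false.
(d) tray 5: |A| = 5, |A ∩ B| = 1; needs |A ∩ B| / |A| > 1/4 — false.
(e) tray 2: |A| = 8, |A ∩ B| = 4; needs |A ∩ B| > |A ∖ B| — false.

0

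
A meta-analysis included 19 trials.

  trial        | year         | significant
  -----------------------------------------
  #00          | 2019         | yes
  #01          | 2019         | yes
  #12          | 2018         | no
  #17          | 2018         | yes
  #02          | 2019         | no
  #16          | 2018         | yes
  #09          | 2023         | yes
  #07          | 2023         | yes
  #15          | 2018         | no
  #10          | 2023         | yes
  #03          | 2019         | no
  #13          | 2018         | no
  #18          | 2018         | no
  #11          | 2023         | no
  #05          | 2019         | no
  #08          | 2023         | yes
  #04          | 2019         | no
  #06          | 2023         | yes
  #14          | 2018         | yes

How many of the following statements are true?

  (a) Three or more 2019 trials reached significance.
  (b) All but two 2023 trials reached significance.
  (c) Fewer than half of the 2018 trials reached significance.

1

(a) 2019: |A| = 6, |A ∩ B| = 2; needs |A ∩ B| ≥ 3 — false.
(b) 2023: |A| = 6, |A ∩ B| = 5; needs |A ∖ B| = 2 — false.
(c) 2018: |A| = 7, |A ∩ B| = 3; needs |A ∩ B| < |A ∖ B| — true.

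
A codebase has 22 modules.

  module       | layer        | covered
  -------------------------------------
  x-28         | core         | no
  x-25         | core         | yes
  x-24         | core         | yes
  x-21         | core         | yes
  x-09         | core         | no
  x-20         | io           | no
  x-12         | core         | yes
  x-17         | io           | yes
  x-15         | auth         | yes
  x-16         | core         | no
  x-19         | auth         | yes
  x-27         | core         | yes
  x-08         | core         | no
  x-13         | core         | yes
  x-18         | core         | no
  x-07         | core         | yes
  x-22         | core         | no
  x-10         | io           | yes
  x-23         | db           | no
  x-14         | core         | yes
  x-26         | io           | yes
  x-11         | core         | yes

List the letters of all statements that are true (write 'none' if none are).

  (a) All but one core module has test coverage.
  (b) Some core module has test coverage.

|A| = 15, |A ∩ B| = 9, |A ∖ B| = 6.
(a) |A ∖ B| = 1: fails.
(b) A ∩ B ≠ ∅ (|A ∩ B| ≥ 1): holds.

(b)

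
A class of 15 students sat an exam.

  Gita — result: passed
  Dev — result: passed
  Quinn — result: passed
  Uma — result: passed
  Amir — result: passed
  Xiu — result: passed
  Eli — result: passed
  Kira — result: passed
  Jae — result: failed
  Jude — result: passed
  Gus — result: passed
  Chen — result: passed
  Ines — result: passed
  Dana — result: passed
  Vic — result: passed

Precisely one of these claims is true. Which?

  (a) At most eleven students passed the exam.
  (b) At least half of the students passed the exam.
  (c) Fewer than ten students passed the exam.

|A| = 15, |A ∩ B| = 14, |A ∖ B| = 1.
(a) requires |A ∩ B| ≤ 11: false.
(b) requires |A ∩ B| ≥ |A ∖ B|: true.
(c) requires |A ∩ B| < 10: false.

(b)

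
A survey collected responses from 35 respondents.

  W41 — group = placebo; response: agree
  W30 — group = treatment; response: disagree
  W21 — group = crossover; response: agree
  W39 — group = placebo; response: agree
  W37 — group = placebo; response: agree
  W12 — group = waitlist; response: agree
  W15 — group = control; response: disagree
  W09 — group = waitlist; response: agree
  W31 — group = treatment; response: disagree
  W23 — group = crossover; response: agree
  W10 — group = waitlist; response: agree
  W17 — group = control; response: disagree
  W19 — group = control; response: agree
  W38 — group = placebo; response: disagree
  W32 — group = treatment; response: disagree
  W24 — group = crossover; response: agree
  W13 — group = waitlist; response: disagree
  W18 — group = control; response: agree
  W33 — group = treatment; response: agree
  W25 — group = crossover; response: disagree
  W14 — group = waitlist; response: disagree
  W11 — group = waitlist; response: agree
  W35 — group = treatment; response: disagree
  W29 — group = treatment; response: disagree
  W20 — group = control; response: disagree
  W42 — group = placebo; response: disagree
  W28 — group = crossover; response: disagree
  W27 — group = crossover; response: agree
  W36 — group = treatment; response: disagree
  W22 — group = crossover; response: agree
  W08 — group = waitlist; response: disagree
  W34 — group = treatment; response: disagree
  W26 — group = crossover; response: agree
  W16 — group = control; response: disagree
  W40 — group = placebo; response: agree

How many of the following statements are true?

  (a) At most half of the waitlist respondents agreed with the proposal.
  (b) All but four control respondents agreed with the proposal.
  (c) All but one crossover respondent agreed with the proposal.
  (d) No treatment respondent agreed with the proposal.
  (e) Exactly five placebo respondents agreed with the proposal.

(a) waitlist: |A| = 7, |A ∩ B| = 4; needs |A ∩ B| ≤ |A ∖ B| — false.
(b) control: |A| = 6, |A ∩ B| = 2; needs |A ∖ B| = 4 — true.
(c) crossover: |A| = 8, |A ∩ B| = 6; needs |A ∖ B| = 1 — false.
(d) treatment: |A| = 8, |A ∩ B| = 1; needs A ∩ B = ∅ (|A ∩ B| = 0) — false.
(e) placebo: |A| = 6, |A ∩ B| = 4; needs |A ∩ B| = 5 — false.

1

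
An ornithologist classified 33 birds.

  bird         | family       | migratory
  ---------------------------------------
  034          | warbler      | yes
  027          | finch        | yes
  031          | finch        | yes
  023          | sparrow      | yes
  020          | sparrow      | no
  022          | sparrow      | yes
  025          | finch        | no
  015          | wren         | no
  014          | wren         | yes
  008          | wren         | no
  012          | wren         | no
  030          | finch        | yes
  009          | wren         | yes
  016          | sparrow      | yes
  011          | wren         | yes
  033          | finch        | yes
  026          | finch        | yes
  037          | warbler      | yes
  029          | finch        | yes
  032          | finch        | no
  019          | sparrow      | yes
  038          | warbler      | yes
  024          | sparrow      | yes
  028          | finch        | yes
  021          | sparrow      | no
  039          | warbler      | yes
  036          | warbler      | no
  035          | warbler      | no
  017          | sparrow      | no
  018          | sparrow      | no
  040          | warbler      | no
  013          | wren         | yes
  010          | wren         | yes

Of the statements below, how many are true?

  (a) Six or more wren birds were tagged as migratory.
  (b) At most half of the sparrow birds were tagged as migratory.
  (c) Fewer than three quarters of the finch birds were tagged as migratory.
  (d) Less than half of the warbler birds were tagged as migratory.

(a) wren: |A| = 8, |A ∩ B| = 5; needs |A ∩ B| ≥ 6 — false.
(b) sparrow: |A| = 9, |A ∩ B| = 5; needs |A ∩ B| ≤ |A ∖ B| — false.
(c) finch: |A| = 9, |A ∩ B| = 7; needs |A ∩ B| / |A| < 3/4 — false.
(d) warbler: |A| = 7, |A ∩ B| = 4; needs |A ∩ B| < |A ∖ B| — false.

0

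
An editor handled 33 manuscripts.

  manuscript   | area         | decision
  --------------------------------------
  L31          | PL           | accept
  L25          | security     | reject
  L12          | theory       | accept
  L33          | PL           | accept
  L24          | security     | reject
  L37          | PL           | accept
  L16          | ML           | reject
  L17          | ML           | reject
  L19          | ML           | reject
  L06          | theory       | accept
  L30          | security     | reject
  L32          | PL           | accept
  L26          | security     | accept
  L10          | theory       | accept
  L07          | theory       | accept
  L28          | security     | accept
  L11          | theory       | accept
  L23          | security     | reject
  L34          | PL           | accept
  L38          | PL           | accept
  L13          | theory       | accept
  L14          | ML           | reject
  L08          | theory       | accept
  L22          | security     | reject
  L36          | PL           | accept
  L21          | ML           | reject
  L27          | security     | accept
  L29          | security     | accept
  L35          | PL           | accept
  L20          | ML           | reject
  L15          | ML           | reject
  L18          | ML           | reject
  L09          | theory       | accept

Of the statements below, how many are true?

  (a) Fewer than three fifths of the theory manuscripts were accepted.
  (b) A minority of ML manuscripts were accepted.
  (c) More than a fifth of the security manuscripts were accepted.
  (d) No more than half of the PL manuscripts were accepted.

2

(a) theory: |A| = 8, |A ∩ B| = 8; needs |A ∩ B| / |A| < 3/5 — false.
(b) ML: |A| = 8, |A ∩ B| = 0; needs |A ∩ B| < |A ∖ B| — true.
(c) security: |A| = 9, |A ∩ B| = 4; needs |A ∩ B| / |A| > 1/5 — true.
(d) PL: |A| = 8, |A ∩ B| = 8; needs |A ∩ B| ≤ |A ∖ B| — false.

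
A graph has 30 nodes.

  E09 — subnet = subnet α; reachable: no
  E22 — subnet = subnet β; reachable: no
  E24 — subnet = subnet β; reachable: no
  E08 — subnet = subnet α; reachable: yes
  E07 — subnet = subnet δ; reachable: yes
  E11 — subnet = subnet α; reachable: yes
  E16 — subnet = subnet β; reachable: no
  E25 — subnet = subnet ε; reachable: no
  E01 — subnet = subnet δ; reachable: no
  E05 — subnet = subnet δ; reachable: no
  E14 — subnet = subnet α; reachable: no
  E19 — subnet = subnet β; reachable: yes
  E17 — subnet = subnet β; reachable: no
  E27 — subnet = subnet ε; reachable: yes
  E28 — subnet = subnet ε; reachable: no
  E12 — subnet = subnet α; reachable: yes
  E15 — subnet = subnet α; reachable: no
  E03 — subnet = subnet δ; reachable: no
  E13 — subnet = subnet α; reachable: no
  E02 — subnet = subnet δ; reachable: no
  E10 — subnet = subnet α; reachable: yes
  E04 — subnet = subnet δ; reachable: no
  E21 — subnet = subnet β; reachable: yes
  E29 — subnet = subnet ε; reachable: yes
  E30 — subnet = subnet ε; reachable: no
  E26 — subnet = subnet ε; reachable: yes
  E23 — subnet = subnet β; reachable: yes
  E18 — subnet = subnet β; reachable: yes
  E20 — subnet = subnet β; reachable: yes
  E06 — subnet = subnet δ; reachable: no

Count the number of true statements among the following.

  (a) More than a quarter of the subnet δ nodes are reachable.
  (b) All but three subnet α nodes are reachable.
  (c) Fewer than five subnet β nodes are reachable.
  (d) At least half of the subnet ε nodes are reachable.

1

(a) subnet δ: |A| = 7, |A ∩ B| = 1; needs |A ∩ B| / |A| > 1/4 — false.
(b) subnet α: |A| = 8, |A ∩ B| = 4; needs |A ∖ B| = 3 — false.
(c) subnet β: |A| = 9, |A ∩ B| = 5; needs |A ∩ B| < 5 — false.
(d) subnet ε: |A| = 6, |A ∩ B| = 3; needs |A ∩ B| ≥ |A ∖ B| — true.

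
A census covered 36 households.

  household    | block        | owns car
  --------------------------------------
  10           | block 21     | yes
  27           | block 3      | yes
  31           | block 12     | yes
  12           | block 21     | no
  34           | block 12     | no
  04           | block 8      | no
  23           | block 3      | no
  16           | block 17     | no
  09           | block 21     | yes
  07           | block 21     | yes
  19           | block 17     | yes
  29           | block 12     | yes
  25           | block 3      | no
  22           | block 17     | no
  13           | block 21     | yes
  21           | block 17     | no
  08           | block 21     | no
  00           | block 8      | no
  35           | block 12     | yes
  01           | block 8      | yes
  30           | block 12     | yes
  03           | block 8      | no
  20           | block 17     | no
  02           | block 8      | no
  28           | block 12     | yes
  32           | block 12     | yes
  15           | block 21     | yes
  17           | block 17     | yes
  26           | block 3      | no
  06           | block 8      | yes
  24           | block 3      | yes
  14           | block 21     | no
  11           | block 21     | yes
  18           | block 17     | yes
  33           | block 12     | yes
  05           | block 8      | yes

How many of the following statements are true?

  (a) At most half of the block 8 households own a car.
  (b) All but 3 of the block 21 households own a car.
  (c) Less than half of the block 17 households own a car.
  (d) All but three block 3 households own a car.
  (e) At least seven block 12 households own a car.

(a) block 8: |A| = 7, |A ∩ B| = 3; needs |A ∩ B| ≤ |A ∖ B| — true.
(b) block 21: |A| = 9, |A ∩ B| = 6; needs |A ∖ B| = 3 — true.
(c) block 17: |A| = 7, |A ∩ B| = 3; needs |A ∩ B| < |A ∖ B| — true.
(d) block 3: |A| = 5, |A ∩ B| = 2; needs |A ∖ B| = 3 — true.
(e) block 12: |A| = 8, |A ∩ B| = 7; needs |A ∩ B| ≥ 7 — true.

5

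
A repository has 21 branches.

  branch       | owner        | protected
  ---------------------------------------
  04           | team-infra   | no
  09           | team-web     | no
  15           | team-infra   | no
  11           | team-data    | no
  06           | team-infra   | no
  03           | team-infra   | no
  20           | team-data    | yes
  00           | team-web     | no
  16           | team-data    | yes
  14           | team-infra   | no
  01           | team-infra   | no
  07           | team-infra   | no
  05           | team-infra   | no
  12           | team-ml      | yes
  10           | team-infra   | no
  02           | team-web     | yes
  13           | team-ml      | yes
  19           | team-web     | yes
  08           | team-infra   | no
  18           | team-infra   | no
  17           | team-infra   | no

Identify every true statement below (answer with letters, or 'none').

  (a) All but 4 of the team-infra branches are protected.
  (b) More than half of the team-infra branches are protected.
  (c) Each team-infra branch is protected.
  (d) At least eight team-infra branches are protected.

none

|A| = 12, |A ∩ B| = 0, |A ∖ B| = 12.
(a) |A ∖ B| = 4: fails.
(b) |A ∩ B| > |A ∖ B|: fails.
(c) A ⊆ B, i.e. every element of A is in B (|A ∖ B| = 0): fails.
(d) |A ∩ B| ≥ 8: fails.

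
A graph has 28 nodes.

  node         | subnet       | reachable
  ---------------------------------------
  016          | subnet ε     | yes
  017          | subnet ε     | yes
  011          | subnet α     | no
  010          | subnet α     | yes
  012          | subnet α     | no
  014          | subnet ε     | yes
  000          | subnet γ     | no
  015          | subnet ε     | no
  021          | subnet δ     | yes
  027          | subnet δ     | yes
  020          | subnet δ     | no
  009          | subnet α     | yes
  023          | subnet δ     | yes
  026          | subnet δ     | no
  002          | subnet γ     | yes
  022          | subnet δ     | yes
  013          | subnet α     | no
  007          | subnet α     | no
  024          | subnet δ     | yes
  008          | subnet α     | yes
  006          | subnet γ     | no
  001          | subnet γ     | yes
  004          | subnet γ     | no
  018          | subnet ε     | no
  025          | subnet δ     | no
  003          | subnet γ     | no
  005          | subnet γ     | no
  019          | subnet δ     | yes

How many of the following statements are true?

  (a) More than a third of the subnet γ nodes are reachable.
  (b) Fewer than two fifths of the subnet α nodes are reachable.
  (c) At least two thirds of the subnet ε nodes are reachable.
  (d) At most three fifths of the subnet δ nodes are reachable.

0

(a) subnet γ: |A| = 7, |A ∩ B| = 2; needs |A ∩ B| / |A| > 1/3 — false.
(b) subnet α: |A| = 7, |A ∩ B| = 3; needs |A ∩ B| / |A| < 2/5 — false.
(c) subnet ε: |A| = 5, |A ∩ B| = 3; needs |A ∩ B| / |A| ≥ 2/3 — false.
(d) subnet δ: |A| = 9, |A ∩ B| = 6; needs |A ∩ B| / |A| ≤ 3/5 — false.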